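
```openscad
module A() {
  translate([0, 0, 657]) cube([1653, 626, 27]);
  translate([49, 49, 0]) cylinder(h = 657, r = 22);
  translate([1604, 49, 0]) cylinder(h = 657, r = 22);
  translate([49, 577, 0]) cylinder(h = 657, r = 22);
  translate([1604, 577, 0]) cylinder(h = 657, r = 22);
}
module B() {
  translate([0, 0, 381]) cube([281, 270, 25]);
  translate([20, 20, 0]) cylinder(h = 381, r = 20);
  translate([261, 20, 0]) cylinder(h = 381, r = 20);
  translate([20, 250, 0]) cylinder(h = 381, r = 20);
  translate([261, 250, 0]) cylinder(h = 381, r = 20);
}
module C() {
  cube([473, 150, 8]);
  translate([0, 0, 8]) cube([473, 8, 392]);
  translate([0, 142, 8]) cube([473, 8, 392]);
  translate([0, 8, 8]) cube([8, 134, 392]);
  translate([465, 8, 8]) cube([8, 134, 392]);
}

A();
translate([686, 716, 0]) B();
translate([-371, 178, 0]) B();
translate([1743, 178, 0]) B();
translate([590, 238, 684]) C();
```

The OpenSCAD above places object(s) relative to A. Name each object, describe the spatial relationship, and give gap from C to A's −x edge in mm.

A is a table. B is a stool. C is an open box. Three stools sit around the table at the +y, −x, +x sides. The open box is on top of the table, centred. The gap from the open box to the table's −x edge is 590 mm.

The open box's min-x is at 590; the table's min-x is 0; gap = 590 mm.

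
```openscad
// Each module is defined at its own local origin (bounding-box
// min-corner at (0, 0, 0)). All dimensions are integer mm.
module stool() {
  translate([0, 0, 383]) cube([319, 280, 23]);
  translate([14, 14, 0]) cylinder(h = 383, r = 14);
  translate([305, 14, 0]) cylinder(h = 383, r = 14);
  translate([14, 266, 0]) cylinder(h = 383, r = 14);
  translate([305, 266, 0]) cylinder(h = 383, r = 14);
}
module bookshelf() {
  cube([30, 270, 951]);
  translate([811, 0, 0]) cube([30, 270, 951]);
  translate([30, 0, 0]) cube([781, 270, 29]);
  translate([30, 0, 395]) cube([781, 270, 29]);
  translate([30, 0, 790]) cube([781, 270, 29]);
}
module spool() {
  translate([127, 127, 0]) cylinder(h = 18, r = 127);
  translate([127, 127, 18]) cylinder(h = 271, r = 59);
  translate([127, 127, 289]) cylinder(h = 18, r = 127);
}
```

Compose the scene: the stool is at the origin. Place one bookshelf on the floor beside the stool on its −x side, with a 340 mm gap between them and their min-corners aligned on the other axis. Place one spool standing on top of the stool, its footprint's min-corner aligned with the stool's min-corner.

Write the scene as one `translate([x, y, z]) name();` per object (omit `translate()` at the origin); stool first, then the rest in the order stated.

stool();
translate([-1181, 0, 0]) bookshelf();
translate([0, 0, 406]) spool();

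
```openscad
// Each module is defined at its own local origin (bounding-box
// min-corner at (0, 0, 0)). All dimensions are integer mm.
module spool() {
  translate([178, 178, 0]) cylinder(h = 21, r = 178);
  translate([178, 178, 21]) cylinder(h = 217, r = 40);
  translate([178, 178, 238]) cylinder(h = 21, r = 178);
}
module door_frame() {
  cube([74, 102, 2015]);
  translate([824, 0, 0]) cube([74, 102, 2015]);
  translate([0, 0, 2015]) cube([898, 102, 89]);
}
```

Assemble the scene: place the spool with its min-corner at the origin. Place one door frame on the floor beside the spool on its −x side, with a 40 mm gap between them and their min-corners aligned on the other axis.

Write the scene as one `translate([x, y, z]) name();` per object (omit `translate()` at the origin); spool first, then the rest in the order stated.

spool();
translate([-938, 0, 0]) door_frame();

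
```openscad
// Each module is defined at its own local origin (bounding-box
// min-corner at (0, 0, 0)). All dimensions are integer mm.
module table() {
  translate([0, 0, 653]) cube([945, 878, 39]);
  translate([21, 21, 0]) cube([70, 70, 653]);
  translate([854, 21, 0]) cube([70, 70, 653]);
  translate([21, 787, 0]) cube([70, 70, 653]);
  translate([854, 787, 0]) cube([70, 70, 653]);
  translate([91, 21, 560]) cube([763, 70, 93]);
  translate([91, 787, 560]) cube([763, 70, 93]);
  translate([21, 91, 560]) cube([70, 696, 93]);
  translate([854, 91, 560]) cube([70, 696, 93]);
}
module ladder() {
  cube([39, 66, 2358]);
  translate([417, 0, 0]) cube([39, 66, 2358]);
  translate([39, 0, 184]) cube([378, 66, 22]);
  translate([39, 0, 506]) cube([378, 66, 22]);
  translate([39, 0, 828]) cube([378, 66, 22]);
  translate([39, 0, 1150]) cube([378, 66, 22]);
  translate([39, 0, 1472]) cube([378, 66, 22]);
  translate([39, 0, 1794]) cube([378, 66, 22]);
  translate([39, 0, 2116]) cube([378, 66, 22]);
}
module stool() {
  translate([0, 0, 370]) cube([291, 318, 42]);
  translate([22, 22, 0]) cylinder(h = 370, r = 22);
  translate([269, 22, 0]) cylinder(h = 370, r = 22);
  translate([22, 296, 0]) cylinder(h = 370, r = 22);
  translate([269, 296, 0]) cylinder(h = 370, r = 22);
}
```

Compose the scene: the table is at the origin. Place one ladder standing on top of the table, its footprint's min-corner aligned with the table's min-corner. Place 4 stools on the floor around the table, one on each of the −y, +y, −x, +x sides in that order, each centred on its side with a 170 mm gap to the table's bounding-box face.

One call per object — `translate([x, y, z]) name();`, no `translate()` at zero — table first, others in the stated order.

table();
translate([0, 0, 692]) ladder();
translate([327, -488, 0]) stool();
translate([327, 1048, 0]) stool();
translate([-461, 280, 0]) stool();
translate([1115, 280, 0]) stool();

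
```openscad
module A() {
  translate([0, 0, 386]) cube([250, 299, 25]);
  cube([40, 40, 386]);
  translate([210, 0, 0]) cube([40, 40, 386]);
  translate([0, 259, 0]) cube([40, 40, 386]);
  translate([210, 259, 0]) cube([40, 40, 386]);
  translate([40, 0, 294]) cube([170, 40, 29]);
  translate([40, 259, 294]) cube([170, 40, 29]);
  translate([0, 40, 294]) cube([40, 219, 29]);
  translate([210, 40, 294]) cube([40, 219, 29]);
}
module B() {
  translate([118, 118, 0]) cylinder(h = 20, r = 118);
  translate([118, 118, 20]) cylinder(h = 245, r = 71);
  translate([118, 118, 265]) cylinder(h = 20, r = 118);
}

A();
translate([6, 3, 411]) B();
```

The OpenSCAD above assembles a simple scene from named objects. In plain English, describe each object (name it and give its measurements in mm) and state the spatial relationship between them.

A is a four-legged stool. The seat is a 250×299×25 mm slab whose top surface is at z = 411 mm; four square legs, each 40×40 mm in cross-section, run from the floor (z = 0) to the underside of the seat, each flush with a corner of the seat. Four stretchers, 40 mm wide and 29 mm tall, connect adjacent legs with their undersides at z = 294 mm, each running between the inner faces of the legs it joins and aligned with the legs' outer faces on the other axis.

B is a spool: two coaxial disc flanges of radius 118 mm and thickness 20 mm, joined by a core cylinder of radius 71 mm and height 245 mm. The lower flange rests on z = 0 and the three cylinders share a vertical axis.

The spool is on top of the stool.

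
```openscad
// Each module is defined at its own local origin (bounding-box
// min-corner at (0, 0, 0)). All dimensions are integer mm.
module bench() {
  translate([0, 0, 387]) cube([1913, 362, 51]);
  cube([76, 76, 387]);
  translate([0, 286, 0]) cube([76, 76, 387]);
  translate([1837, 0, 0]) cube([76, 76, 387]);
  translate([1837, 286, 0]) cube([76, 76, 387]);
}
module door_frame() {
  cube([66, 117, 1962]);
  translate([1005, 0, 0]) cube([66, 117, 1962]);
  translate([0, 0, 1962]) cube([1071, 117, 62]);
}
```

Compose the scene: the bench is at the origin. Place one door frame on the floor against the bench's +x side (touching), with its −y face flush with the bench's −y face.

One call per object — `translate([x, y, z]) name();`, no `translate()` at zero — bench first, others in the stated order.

bench();
translate([1913, 0, 0]) door_frame();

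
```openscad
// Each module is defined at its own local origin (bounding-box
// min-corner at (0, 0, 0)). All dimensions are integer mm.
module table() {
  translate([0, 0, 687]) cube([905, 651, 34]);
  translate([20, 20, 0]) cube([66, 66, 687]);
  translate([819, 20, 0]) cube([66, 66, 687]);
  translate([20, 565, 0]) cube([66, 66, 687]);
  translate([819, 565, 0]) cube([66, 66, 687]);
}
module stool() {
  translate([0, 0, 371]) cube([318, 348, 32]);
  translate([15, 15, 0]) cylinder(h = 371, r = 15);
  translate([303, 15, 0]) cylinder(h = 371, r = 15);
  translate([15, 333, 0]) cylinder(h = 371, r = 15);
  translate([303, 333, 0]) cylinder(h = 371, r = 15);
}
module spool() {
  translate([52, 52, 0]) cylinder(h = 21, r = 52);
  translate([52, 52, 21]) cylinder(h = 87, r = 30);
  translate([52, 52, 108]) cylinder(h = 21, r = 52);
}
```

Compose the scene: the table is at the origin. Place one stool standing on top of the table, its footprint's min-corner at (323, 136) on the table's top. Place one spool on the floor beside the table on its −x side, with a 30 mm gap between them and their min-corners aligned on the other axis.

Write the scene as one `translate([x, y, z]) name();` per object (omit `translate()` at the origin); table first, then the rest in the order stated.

table();
translate([323, 136, 721]) stool();
translate([-134, 0, 0]) spool();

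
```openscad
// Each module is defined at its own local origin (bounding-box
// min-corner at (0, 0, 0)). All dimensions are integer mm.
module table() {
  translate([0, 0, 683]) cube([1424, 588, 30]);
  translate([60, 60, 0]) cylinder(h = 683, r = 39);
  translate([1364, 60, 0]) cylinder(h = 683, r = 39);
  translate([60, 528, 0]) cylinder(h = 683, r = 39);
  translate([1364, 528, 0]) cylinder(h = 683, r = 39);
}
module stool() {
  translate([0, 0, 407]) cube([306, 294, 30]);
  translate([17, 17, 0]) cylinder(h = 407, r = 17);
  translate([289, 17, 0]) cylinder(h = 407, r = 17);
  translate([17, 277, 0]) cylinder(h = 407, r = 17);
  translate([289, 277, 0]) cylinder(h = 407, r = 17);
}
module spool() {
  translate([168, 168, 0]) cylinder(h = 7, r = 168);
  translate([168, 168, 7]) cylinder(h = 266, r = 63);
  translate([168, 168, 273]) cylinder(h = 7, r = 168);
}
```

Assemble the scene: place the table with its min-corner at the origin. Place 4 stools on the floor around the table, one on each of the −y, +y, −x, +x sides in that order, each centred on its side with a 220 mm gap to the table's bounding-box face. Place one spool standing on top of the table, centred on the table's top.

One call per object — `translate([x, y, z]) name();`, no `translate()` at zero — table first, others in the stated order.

table();
translate([559, -514, 0]) stool();
translate([559, 808, 0]) stool();
translate([-526, 147, 0]) stool();
translate([1644, 147, 0]) stool();
translate([544, 126, 713]) spool();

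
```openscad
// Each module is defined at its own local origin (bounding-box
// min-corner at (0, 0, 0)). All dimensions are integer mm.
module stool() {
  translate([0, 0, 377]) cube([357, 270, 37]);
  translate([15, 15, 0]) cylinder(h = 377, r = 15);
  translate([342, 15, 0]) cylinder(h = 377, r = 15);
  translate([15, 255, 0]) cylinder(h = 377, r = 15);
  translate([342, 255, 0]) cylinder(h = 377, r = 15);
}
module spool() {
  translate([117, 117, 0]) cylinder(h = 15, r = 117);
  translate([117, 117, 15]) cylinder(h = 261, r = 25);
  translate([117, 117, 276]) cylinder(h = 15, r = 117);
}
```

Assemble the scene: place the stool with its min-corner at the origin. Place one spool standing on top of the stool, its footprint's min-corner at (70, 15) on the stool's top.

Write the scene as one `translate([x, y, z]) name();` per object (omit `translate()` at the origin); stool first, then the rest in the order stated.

stool();
translate([70, 15, 414]) spool();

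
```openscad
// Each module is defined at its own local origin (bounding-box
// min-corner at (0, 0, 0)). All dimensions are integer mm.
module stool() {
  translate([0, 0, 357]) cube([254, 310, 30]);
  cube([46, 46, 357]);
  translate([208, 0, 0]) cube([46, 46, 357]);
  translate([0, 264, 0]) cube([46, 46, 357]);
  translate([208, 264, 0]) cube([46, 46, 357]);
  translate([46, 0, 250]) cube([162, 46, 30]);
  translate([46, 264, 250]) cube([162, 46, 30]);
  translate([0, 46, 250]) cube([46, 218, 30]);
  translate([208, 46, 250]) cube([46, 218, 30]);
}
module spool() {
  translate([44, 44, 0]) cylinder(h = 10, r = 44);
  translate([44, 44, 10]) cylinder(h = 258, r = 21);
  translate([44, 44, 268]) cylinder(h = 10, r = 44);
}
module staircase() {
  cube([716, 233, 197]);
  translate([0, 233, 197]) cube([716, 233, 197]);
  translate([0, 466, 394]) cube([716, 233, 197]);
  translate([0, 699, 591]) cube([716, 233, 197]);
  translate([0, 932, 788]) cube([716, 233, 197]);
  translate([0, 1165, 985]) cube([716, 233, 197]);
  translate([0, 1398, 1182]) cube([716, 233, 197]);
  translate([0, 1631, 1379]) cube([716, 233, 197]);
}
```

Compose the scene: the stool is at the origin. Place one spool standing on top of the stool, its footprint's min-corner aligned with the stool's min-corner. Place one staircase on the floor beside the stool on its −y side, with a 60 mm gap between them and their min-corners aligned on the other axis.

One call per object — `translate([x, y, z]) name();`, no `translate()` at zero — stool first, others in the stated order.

stool();
translate([0, 0, 387]) spool();
translate([0, -1924, 0]) staircase();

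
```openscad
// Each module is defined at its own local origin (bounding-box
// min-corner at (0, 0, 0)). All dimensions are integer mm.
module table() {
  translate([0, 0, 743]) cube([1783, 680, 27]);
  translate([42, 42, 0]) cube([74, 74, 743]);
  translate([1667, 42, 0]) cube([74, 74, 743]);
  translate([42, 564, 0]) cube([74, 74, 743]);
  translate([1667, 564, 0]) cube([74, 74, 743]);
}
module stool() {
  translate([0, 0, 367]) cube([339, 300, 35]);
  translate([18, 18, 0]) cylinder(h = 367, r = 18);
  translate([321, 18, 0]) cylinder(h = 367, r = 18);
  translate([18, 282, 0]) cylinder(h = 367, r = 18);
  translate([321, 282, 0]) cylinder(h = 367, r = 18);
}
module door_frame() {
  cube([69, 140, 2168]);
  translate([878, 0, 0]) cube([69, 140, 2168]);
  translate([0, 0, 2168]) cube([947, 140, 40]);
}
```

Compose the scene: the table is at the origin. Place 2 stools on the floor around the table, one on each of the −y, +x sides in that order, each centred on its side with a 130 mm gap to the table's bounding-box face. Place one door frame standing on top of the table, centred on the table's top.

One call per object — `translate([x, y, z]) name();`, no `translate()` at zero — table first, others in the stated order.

table();
translate([722, -430, 0]) stool();
translate([1913, 190, 0]) stool();
translate([418, 270, 770]) door_frame();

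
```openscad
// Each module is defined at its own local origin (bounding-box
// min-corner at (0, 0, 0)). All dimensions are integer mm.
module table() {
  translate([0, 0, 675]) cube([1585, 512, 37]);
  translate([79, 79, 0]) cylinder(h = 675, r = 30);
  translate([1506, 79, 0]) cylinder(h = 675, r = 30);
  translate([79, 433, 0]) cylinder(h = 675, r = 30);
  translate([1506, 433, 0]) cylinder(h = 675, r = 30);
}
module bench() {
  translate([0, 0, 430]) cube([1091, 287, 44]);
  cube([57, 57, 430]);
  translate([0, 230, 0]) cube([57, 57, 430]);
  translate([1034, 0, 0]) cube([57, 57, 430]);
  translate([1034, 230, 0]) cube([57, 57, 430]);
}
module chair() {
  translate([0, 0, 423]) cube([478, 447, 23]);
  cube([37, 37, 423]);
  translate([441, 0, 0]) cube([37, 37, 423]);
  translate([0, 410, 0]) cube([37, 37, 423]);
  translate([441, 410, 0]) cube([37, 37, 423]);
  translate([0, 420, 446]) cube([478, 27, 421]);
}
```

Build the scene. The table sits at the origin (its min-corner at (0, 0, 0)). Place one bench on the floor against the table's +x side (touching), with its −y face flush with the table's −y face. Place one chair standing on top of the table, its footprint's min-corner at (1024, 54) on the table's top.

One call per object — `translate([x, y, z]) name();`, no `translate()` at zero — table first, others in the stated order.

table();
translate([1585, 0, 0]) bench();
translate([1024, 54, 712]) chair();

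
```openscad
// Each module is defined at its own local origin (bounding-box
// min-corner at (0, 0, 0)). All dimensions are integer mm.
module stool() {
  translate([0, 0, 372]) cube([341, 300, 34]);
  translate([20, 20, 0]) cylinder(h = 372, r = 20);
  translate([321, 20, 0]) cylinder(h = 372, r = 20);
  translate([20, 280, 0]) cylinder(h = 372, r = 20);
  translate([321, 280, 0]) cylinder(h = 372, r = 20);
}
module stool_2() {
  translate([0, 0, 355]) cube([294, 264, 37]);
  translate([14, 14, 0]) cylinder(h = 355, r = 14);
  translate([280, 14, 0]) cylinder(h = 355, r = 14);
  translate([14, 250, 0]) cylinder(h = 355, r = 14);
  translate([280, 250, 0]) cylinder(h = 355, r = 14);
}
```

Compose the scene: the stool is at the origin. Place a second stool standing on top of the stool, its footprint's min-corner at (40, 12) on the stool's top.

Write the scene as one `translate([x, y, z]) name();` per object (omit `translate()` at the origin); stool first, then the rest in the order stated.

stool();
translate([40, 12, 406]) stool_2();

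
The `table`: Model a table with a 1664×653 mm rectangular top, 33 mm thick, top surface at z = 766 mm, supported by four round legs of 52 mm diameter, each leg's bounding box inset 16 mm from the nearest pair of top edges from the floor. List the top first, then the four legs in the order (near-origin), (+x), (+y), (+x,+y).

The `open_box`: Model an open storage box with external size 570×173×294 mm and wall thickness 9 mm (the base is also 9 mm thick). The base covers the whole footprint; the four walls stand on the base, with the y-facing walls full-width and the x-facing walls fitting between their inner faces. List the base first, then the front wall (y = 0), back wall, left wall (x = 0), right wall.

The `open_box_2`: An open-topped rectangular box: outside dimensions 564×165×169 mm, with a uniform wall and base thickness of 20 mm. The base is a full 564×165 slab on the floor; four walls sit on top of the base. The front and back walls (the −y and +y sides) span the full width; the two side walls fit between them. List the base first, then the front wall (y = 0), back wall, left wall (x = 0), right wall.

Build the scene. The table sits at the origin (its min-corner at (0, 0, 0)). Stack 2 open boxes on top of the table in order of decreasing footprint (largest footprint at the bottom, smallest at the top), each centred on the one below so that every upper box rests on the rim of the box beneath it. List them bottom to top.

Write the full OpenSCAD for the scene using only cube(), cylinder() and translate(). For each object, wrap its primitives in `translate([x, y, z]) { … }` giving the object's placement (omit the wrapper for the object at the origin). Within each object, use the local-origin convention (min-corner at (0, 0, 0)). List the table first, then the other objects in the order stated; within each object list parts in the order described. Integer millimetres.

translate([0, 0, 733]) cube([1664, 653, 33]);
translate([42, 42, 0]) cylinder(h = 733, r = 26);
translate([1622, 42, 0]) cylinder(h = 733, r = 26);
translate([42, 611, 0]) cylinder(h = 733, r = 26);
translate([1622, 611, 0]) cylinder(h = 733, r = 26);
translate([547, 240, 766]) {
  cube([570, 173, 9]);
  translate([0, 0, 9]) cube([570, 9, 285]);
  translate([0, 164, 9]) cube([570, 9, 285]);
  translate([0, 9, 9]) cube([9, 155, 285]);
  translate([561, 9, 9]) cube([9, 155, 285]);
}
translate([550, 244, 1060]) {
  cube([564, 165, 20]);
  translate([0, 0, 20]) cube([564, 20, 149]);
  translate([0, 145, 20]) cube([564, 20, 149]);
  translate([0, 20, 20]) cube([20, 125, 149]);
  translate([544, 20, 20]) cube([20, 125, 149]);
}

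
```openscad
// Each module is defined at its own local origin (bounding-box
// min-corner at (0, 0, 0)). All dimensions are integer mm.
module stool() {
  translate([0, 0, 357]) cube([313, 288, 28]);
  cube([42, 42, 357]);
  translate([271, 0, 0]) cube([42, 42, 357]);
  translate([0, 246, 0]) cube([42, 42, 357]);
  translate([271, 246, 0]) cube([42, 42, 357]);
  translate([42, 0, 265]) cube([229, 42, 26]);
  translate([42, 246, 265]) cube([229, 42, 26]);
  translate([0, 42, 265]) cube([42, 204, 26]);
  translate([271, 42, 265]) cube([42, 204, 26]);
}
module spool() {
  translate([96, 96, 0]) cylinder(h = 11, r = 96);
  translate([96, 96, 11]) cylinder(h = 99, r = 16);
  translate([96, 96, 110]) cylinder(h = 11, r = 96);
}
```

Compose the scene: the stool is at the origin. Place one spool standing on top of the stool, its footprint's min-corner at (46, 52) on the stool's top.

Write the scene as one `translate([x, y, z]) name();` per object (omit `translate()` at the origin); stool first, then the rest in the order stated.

stool();
translate([46, 52, 385]) spool();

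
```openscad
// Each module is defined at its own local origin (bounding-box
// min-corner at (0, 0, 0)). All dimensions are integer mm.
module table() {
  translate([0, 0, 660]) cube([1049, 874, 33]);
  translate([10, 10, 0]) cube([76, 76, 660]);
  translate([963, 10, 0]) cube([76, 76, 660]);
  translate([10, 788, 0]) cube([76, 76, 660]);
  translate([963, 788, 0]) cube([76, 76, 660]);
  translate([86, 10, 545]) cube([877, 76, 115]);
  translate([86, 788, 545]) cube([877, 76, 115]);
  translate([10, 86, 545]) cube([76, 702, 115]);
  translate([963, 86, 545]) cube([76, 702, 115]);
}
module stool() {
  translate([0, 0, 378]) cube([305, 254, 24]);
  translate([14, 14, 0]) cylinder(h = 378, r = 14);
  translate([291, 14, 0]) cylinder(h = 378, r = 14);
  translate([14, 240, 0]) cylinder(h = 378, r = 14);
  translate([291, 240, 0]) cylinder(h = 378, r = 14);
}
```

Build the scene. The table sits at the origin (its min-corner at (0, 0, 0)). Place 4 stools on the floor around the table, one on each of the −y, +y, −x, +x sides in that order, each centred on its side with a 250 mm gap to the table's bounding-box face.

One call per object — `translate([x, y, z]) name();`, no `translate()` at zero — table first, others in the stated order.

table();
translate([372, -504, 0]) stool();
translate([372, 1124, 0]) stool();
translate([-555, 310, 0]) stool();
translate([1299, 310, 0]) stool();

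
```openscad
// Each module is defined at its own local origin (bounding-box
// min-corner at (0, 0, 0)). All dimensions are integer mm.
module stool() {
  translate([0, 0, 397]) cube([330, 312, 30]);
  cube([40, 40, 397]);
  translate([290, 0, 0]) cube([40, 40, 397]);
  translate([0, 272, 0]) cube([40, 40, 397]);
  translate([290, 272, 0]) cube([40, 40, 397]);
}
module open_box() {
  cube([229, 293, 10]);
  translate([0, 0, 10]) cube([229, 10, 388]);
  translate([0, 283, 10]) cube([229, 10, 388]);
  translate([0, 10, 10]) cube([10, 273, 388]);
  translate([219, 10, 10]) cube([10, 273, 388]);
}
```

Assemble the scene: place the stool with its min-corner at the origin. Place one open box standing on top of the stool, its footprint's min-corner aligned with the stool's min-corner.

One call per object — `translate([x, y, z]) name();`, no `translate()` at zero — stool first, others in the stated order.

stool();
translate([0, 0, 427]) open_box();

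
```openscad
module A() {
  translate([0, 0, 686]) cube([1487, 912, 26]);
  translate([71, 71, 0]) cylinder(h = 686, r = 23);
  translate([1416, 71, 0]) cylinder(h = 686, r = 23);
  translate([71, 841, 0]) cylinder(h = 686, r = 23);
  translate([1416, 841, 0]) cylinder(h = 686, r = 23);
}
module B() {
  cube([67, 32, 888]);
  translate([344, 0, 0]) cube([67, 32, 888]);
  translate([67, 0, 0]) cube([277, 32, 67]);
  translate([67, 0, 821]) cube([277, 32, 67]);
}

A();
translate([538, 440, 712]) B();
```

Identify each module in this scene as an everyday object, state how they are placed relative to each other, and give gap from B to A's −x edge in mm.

The picture frame's min-x is at 538; the table's min-x is 0; gap = 538 mm.

A is a table. B is a picture frame. The picture frame is on top of the table, centred. The gap from the picture frame to the table's −x edge is 538 mm.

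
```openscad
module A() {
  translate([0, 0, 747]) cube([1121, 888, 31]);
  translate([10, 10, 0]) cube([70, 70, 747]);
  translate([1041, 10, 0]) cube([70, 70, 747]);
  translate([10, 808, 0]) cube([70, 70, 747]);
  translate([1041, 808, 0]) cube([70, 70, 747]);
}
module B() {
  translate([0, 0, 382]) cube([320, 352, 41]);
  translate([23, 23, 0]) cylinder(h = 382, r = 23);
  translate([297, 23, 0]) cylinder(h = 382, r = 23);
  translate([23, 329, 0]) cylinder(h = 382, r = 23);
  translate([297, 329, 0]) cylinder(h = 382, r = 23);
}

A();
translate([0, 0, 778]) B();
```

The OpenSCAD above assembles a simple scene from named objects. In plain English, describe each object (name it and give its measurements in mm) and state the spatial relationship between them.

A is a rectangular dining table. The top is 1121×888×31 mm with its upper surface at z = 778 mm. It stands on four 70×70 mm square legs, each inset 10 mm from the nearest pair of top edges, running from the floor to the underside of the top.

B is a four-legged stool. The seat is a 320×352×41 mm slab whose top surface is at z = 423 mm; four round legs, each 46 mm in diameter, run from the floor (z = 0) to the underside of the seat, each leg's axis is inset half a diameter from the nearest pair of seat edges (so the leg's bounding box is flush with the corner).

The stool is on top of the table.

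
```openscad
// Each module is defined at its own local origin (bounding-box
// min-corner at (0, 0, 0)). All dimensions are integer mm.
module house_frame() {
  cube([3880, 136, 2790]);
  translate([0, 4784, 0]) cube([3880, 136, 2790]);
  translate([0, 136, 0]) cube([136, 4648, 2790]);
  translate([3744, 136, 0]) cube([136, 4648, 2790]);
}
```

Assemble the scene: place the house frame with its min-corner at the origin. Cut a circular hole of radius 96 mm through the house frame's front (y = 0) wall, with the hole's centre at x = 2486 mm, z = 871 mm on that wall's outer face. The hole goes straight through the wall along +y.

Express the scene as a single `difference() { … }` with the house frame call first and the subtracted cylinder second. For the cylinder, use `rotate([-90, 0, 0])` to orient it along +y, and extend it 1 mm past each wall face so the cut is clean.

difference() {
  house_frame();
  translate([2486, -1, 871]) rotate([-90, 0, 0]) cylinder(h = 138, r = 96);
}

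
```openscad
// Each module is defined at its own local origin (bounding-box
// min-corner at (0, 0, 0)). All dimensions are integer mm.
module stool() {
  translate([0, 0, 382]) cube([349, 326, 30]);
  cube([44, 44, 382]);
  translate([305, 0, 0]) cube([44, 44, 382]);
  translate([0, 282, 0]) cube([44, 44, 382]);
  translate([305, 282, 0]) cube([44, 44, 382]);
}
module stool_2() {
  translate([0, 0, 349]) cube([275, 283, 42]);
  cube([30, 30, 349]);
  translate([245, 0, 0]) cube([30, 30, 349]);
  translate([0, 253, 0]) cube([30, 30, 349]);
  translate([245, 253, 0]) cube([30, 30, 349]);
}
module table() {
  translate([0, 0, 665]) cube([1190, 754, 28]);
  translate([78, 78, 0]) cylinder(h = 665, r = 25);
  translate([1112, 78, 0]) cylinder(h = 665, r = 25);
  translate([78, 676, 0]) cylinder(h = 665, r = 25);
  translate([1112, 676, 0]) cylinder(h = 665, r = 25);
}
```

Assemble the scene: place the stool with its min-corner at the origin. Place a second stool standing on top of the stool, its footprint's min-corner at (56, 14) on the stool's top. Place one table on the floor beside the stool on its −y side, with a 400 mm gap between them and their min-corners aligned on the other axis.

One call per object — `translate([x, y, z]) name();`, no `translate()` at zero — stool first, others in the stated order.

stool();
translate([56, 14, 412]) stool_2();
translate([0, -1154, 0]) table();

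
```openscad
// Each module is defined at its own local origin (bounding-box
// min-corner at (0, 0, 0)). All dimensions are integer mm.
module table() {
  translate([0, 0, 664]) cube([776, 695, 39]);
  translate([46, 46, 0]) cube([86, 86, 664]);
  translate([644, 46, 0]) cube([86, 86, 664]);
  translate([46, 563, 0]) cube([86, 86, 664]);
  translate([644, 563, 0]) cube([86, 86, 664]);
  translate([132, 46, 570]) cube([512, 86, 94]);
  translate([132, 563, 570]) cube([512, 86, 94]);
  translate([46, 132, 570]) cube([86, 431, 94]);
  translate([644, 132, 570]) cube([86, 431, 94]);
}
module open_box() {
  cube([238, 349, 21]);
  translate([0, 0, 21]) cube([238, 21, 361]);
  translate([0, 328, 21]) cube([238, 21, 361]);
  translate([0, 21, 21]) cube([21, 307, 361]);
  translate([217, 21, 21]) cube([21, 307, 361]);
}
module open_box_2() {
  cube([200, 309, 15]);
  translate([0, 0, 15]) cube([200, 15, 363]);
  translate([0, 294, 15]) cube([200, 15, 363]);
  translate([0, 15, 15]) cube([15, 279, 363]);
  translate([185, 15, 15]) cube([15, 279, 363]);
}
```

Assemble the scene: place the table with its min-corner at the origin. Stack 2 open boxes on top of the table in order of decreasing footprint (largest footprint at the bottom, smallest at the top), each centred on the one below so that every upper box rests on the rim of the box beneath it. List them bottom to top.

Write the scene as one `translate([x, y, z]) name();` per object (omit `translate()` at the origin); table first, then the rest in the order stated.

table();
translate([269, 173, 703]) open_box();
translate([288, 193, 1085]) open_box_2();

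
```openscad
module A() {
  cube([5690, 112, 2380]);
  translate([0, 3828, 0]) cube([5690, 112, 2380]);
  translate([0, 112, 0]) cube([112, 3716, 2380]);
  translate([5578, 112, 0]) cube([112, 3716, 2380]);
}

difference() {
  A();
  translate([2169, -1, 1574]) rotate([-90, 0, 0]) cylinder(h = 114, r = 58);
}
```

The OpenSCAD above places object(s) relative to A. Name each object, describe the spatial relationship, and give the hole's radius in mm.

A is a house frame. The house frame has a circular hole through its front wall. The hole's radius is 58 mm.

The subtracted cylinder has r = 58 mm.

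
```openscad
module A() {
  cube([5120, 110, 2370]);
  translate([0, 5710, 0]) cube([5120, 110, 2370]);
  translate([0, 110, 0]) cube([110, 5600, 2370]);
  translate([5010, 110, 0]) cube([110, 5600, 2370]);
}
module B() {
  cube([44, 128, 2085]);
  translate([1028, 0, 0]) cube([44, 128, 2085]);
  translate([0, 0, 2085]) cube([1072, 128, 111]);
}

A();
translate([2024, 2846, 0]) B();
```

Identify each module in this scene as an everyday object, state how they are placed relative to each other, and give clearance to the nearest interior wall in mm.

Clearances: x = 1914, y = 2736; minimum 1914 mm.

A is a house frame. B is a door frame. The door frame sits inside the house frame, centred. The clearance to the nearest interior wall is 1914 mm.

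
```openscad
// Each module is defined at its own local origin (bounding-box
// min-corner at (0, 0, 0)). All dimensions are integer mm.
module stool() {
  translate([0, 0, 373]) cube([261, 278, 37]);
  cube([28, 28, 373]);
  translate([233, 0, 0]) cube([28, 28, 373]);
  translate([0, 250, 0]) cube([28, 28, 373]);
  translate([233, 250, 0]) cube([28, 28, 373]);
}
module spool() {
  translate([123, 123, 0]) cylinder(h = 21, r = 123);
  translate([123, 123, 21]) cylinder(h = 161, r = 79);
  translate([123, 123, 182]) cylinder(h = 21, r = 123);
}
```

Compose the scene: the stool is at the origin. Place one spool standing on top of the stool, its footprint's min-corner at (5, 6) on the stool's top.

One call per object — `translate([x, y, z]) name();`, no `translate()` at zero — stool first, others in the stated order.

stool();
translate([5, 6, 410]) spool();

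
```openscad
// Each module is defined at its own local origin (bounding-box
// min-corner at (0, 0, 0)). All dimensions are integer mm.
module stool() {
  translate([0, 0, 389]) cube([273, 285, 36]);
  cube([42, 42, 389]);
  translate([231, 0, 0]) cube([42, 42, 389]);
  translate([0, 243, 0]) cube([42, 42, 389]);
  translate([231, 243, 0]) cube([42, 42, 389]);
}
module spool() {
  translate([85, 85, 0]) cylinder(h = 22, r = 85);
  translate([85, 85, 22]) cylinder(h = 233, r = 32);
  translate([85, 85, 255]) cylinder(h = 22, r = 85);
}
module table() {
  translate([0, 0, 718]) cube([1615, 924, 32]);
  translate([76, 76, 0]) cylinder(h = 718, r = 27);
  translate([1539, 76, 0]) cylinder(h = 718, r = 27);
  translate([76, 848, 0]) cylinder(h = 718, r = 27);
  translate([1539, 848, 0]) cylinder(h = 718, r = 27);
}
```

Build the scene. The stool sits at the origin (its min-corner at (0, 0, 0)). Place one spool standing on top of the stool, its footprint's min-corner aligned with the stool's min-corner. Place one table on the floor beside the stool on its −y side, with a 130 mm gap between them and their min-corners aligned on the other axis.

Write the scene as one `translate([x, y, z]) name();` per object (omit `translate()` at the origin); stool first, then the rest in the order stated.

stool();
translate([0, 0, 425]) spool();
translate([0, -1054, 0]) table();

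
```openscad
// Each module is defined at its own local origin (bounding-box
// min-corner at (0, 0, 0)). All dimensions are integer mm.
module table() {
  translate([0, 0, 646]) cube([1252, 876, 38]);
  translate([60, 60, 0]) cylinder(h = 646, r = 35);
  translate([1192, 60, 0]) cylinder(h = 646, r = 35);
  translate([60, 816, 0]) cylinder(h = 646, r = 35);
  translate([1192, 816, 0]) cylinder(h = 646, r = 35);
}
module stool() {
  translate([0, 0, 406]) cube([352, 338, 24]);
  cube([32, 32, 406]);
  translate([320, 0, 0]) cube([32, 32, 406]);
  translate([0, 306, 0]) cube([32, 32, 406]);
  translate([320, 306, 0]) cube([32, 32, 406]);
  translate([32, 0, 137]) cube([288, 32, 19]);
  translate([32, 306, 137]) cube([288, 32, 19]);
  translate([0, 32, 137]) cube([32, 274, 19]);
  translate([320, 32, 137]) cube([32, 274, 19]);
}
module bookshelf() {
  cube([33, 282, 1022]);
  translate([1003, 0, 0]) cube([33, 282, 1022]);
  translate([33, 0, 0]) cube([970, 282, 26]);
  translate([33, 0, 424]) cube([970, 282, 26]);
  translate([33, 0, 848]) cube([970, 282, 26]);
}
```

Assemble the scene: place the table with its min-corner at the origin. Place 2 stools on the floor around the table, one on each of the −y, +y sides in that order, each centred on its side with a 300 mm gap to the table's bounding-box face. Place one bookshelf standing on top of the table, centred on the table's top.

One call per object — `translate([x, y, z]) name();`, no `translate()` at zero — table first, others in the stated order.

table();
translate([450, -638, 0]) stool();
translate([450, 1176, 0]) stool();
translate([108, 297, 684]) bookshelf();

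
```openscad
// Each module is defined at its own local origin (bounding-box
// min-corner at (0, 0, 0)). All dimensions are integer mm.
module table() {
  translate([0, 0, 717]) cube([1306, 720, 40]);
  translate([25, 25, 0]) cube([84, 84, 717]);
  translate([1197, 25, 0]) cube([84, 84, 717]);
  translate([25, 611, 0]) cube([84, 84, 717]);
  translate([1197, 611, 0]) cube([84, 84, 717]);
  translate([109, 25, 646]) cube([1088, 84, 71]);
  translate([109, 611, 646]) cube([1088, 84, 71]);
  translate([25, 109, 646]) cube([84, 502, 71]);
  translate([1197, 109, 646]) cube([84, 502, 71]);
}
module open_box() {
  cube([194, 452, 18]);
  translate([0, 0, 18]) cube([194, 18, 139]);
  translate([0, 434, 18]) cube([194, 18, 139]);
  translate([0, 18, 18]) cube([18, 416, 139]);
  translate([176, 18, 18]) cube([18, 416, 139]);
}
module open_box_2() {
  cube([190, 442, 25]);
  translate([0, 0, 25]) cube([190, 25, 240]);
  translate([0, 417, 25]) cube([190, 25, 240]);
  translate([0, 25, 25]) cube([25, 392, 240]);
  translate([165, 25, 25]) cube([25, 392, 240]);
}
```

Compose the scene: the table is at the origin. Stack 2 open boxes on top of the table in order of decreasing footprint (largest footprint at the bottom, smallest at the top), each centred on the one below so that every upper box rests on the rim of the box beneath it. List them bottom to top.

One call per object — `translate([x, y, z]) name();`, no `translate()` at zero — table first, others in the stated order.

table();
translate([556, 134, 757]) open_box();
translate([558, 139, 914]) open_box_2();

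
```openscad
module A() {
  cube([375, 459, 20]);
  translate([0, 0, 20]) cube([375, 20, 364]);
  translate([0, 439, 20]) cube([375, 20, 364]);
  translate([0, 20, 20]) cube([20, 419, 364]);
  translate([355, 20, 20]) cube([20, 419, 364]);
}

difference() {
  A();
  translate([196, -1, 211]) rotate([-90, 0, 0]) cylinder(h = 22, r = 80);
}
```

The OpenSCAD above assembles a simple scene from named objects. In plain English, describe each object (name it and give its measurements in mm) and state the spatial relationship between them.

A is an open-topped rectangular box: outside dimensions 375×459×384 mm, with a uniform wall and base thickness of 20 mm. The base is a full 375×459 slab on the floor; four walls sit on top of the base. The front and back walls (the −y and +y sides) span the full width; the two side walls fit between them.

The open box has a circular hole of radius 80 mm through its front wall, centred at (x = 196, z = 211).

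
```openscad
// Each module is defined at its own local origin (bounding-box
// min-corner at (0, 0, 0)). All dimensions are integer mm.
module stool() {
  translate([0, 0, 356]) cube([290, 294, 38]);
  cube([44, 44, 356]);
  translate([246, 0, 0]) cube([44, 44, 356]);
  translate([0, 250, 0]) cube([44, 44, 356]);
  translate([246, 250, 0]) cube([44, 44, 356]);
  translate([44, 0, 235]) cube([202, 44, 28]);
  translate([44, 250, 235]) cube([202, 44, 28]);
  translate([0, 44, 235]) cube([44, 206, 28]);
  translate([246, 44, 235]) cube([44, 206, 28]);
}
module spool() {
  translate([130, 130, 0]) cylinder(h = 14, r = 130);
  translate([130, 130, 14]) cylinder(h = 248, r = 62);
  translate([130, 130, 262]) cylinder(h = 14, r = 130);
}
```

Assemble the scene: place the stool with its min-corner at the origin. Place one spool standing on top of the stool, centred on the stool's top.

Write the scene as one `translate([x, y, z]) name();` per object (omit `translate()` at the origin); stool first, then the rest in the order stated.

stool();
translate([15, 17, 394]) spool();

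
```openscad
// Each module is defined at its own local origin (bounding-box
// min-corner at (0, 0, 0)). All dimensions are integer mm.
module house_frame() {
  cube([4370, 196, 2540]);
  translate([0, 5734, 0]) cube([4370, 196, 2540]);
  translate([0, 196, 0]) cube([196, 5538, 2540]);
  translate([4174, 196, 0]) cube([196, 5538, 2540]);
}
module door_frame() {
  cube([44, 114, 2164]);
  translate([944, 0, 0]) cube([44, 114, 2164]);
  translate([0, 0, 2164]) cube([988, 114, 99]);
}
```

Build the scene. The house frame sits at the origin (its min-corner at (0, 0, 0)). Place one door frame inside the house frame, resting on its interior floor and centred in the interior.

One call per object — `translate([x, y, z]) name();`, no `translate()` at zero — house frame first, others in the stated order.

house_frame();
translate([1691, 2908, 0]) door_frame();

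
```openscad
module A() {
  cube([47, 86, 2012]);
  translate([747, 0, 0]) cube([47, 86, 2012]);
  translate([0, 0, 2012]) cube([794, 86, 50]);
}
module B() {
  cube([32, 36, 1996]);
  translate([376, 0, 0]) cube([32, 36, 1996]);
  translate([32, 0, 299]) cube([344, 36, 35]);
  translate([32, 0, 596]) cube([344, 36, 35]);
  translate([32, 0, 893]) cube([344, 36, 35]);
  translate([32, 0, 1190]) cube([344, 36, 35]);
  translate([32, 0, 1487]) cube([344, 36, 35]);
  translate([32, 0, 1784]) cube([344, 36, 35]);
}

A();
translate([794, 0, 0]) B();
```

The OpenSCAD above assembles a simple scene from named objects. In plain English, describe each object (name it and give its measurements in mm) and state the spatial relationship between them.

A is a rectangular door frame: two vertical jambs of 47×86 mm section, 2012 mm tall, with a clear opening 700 mm wide between their inner faces. A header 50 mm tall and 86 mm deep lies on top of the jambs and spans the full outside width.

B is a wooden ladder with two side rails of 32×36 mm section and 1996 mm height, set 408 mm apart overall. Between them run 6 rectangular rungs (36 mm deep, 35 mm thick), front faces flush with the rails' −y face. The bottom of the first rung is 299 mm above the floor and each subsequent rung is 297 mm higher than the one below.

The ladder is against the door frame's +x side, with their −y faces flush.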